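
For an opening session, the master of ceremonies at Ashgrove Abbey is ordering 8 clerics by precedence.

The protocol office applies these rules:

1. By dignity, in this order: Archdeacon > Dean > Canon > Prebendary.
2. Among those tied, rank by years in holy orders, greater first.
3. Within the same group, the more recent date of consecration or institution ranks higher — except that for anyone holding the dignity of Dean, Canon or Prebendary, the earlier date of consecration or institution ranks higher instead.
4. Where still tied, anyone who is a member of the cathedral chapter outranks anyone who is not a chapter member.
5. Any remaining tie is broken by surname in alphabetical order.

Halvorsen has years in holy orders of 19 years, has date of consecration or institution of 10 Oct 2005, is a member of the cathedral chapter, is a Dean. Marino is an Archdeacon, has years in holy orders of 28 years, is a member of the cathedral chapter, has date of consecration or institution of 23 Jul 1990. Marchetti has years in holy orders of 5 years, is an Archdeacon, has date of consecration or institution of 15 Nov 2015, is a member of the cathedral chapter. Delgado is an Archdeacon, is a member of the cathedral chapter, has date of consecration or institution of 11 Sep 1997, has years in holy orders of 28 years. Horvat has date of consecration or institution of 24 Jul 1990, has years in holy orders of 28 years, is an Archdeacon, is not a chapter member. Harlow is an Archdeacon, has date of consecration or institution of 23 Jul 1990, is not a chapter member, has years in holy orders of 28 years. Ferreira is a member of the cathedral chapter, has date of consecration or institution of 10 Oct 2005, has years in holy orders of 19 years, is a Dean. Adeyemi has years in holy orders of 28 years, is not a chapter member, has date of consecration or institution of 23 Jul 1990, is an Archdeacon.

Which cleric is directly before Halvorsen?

Ferreira

By dignity: Delgado, Horvat, Marino, Adeyemi, Harlow and Marchetti (Archdeacon); then Ferreira and Halvorsen (Dean).
Among Delgado, Horvat, Marino, Adeyemi, Harlow and Marchetti, by years in holy orders (higher first): Delgado, Horvat, Marino, Adeyemi and Harlow (28 years) before Marchetti (5 years).
Among Delgado, Horvat, Marino, Adeyemi and Harlow, by date of consecration or institution (later first): Delgado (11 Sep 1997) before Horvat (24 Jul 1990) before Marino, Adeyemi and Harlow (23 Jul 1990).
Among Marino, Adeyemi and Harlow, a member of the cathedral chapter before not a chapter member: Marino (a member of the cathedral chapter) before Adeyemi and Harlow (not a chapter member).
Among Adeyemi and Harlow, alphabetically by surname: Adeyemi before Harlow.
Ferreira and Halvorsen both have years in holy orders 19 years, so the next rule applies.
Ferreira and Halvorsen both have date of consecration or institution 10 Oct 2005, so the next rule applies.
Ferreira and Halvorsen are each a member of the cathedral chapter, so the next rule applies.
Among Ferreira and Halvorsen, alphabetically by surname: Ferreira before Halvorsen.
Order: Delgado, Horvat, Marino, Adeyemi, Harlow, Marchetti, Ferreira, Halvorsen.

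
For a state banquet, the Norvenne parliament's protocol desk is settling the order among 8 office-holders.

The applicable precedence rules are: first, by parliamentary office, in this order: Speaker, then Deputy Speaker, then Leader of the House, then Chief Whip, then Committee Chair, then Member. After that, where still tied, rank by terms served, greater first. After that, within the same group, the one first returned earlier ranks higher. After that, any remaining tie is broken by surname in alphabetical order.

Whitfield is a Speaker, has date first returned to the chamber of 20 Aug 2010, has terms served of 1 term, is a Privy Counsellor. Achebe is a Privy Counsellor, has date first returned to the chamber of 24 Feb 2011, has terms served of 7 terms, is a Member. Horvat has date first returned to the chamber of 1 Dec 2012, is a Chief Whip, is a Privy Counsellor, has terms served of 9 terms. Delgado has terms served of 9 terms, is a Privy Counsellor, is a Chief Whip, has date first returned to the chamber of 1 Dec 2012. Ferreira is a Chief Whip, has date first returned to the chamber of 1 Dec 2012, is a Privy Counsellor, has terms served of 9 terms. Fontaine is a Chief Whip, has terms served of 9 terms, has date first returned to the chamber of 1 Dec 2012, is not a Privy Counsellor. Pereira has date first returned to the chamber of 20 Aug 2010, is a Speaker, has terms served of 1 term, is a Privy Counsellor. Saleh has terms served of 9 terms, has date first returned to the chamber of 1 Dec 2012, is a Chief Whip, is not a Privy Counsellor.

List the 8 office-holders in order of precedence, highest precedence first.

Pereira, Whitfield, Delgado, Ferreira, Fontaine, Horvat, Saleh, Achebe

By parliamentary office: Pereira and Whitfield (Speaker); then Delgado, Ferreira, Fontaine, Horvat and Saleh (Chief Whip); then Achebe (Member).
Pereira and Whitfield both have terms served 1 term, so the next rule applies.
Pereira and Whitfield both have date first returned to the chamber 20 Aug 2010, so the next rule applies.
Among Pereira and Whitfield, alphabetically by surname: Pereira before Whitfield.
Delgado, Ferreira, Fontaine, Horvat and Saleh all have terms served 9 terms, so the next rule applies.
Delgado, Ferreira, Fontaine, Horvat and Saleh all have date first returned to the chamber 1 Dec 2012, so the next rule applies.
Among Delgado, Ferreira, Fontaine, Horvat and Saleh, alphabetically by surname: Delgado before Ferreira before Fontaine before Horvat before Saleh.
Full order: Pereira, Whitfield, Delgado, Ferreira, Fontaine, Horvat, Saleh, Achebe.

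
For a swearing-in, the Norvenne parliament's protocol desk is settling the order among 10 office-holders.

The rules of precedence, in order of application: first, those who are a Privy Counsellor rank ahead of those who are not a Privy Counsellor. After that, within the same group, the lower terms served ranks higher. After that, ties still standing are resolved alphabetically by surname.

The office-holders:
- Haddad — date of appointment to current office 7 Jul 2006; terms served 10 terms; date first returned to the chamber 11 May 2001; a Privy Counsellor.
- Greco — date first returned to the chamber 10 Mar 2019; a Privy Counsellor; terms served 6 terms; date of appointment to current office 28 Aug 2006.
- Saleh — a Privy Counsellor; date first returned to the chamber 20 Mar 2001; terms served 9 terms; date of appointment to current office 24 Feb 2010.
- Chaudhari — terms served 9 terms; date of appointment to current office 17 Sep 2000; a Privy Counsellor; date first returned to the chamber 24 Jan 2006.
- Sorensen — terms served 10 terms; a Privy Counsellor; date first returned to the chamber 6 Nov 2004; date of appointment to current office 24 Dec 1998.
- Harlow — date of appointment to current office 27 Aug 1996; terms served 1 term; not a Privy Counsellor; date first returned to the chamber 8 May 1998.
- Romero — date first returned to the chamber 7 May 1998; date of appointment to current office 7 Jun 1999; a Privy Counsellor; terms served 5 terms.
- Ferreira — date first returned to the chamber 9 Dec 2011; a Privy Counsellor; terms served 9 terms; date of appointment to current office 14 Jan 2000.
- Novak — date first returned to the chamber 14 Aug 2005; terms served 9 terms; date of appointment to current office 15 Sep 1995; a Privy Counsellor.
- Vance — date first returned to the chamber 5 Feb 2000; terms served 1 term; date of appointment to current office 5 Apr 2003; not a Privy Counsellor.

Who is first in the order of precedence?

By the first rule: Romero, Greco, Chaudhari, Ferreira, Novak, Saleh, Haddad and Sorensen (each a Privy Counsellor); then Harlow and Vance (both not a Privy Counsellor).
Among Romero, Greco, Chaudhari, Ferreira, Novak, Saleh, Haddad and Sorensen, by terms served (lower first): Romero (5 terms) before Greco (6 terms) before Chaudhari, Ferreira, Novak and Saleh (9 terms) before Haddad and Sorensen (10 terms).
Among Chaudhari, Ferreira, Novak and Saleh, alphabetically by surname: Chaudhari before Ferreira before Novak before Saleh.
Among Haddad and Sorensen, alphabetically by surname: Haddad before Sorensen.
Harlow and Vance both have terms served 1 term, so the next rule applies.
Among Harlow and Vance, alphabetically by surname: Harlow before Vance.
Order: Romero, Greco, Chaudhari, Ferreira, Novak, Saleh, Haddad, Sorensen, Harlow, Vance.

Romero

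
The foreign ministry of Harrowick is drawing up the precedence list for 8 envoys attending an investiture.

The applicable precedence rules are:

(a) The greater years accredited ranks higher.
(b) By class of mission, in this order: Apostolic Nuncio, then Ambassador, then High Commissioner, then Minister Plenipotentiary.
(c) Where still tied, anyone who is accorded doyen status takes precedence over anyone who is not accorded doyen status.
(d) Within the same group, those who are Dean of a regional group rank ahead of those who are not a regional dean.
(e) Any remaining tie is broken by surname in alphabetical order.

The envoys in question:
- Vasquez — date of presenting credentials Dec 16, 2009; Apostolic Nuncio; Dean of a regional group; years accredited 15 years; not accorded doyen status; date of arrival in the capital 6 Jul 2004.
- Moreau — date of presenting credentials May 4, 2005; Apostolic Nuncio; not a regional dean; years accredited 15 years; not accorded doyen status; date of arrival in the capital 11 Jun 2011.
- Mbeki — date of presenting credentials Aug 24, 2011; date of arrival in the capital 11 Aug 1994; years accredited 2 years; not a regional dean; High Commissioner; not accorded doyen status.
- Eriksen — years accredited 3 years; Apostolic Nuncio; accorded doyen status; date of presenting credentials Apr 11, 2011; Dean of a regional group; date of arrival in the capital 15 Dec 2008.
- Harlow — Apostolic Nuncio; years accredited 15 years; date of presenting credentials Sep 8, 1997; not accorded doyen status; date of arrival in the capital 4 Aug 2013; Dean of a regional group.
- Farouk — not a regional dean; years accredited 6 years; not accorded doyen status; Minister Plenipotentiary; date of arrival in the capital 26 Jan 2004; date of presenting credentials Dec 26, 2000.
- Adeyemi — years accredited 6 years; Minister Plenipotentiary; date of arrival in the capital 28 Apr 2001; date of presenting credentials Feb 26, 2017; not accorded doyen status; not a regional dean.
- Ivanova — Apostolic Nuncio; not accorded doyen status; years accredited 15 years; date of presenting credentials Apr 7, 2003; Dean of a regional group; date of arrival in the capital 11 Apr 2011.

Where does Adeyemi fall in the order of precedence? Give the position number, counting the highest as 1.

By years accredited (higher first): Harlow, Ivanova, Vasquez and Moreau (each 15 years); then Adeyemi and Farouk (both 6 years); then Eriksen (3 years); then Mbeki (2 years).
Harlow, Ivanova, Vasquez and Moreau are each Apostolic Nuncio, so the next rule applies.
Harlow, Ivanova, Vasquez and Moreau are each not accorded doyen status, so the next rule applies.
Among Harlow, Ivanova, Vasquez and Moreau, Dean of a regional group before not a regional dean: Harlow, Ivanova and Vasquez (Dean of a regional group) before Moreau (not a regional dean).
Among Harlow, Ivanova and Vasquez, alphabetically by surname: Harlow before Ivanova before Vasquez.
Adeyemi and Farouk are each Minister Plenipotentiary, so the next rule applies.
Adeyemi and Farouk are each not accorded doyen status, so the next rule applies.
Adeyemi and Farouk are each not a regional dean, so the next rule applies.
Among Adeyemi and Farouk, alphabetically by surname: Adeyemi before Farouk.
Order: Harlow, Ivanova, Vasquez, Moreau, Adeyemi, Farouk, Eriksen, Mbeki. So position 5.

5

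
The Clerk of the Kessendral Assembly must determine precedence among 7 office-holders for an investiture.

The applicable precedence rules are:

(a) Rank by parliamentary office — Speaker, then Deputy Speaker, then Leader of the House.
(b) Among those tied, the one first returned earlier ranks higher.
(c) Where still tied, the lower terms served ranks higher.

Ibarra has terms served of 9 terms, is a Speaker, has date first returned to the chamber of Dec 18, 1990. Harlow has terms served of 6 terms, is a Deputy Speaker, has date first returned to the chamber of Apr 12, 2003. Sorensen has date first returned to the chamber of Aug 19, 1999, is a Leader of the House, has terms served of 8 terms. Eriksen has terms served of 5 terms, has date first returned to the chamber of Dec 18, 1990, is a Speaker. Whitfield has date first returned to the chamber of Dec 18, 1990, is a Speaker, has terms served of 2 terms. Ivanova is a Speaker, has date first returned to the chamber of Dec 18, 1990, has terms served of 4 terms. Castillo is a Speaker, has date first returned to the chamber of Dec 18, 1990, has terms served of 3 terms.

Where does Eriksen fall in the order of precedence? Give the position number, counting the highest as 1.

By parliamentary office: Whitfield, Castillo, Ivanova, Eriksen and Ibarra (Speaker); then Harlow (Deputy Speaker); then Sorensen (Leader of the House).
Whitfield, Castillo, Ivanova, Eriksen and Ibarra all have date first returned to the chamber Dec 18, 1990, so the next rule applies.
Among Whitfield, Castillo, Ivanova, Eriksen and Ibarra, by terms served (lower first): Whitfield (2 terms) before Castillo (3 terms) before Ivanova (4 terms) before Eriksen (5 terms) before Ibarra (9 terms).
Order: Whitfield, Castillo, Ivanova, Eriksen, Ibarra, Harlow, Sorensen. So position 4.

4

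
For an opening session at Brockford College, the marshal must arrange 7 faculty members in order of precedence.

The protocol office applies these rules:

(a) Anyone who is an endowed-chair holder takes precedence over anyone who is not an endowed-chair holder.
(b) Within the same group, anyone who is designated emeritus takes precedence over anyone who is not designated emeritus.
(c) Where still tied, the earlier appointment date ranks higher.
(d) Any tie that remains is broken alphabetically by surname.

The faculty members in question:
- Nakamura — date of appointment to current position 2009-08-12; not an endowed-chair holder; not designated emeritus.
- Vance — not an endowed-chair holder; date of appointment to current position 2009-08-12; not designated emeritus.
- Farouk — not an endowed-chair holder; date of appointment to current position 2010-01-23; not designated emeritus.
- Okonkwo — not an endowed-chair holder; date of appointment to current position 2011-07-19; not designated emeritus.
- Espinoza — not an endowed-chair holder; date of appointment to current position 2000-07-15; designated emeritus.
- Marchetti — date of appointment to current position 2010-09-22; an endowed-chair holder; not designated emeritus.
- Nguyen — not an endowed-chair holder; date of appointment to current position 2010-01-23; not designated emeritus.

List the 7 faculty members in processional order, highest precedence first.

By the first rule: Marchetti (an endowed-chair holder); then Espinoza, Nakamura, Vance, Farouk, Nguyen and Okonkwo (each not an endowed-chair holder).
Among Espinoza, Nakamura, Vance, Farouk, Nguyen and Okonkwo, designated emeritus before not designated emeritus: Espinoza (designated emeritus) before Nakamura, Vance, Farouk, Nguyen and Okonkwo (not designated emeritus).
Among Nakamura, Vance, Farouk, Nguyen and Okonkwo, by date of appointment to current position (earlier first): Nakamura and Vance (2009-08-12) before Farouk and Nguyen (2010-01-23) before Okonkwo (2011-07-19).
Among Nakamura and Vance, alphabetically by surname: Nakamura before Vance.
Among Farouk and Nguyen, alphabetically by surname: Farouk before Nguyen.
Full order: Marchetti, Espinoza, Nakamura, Vance, Farouk, Nguyen, Okonkwo.

Marchetti, Espinoza, Nakamura, Vance, Farouk, Nguyen, Okonkwo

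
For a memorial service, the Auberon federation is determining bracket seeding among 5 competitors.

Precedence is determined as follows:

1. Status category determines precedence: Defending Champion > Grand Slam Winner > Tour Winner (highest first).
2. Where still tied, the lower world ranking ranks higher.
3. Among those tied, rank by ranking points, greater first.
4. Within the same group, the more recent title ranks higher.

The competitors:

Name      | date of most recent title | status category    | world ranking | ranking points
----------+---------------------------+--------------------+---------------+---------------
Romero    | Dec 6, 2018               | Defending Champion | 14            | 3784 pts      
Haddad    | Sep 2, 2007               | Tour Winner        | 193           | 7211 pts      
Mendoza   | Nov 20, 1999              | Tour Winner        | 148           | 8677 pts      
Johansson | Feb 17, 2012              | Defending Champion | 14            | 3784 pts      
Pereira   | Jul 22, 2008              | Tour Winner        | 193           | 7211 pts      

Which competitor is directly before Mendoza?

By status category: Romero and Johansson (Defending Champion); then Mendoza, Pereira and Haddad (Tour Winner).
Romero and Johansson both have world ranking 14, so the next rule applies.
Romero and Johansson both have ranking points 3784 pts, so the next rule applies.
Among Romero and Johansson, by date of most recent title (later first): Romero (Dec 6, 2018) before Johansson (Feb 17, 2012).
Among Mendoza, Pereira and Haddad, by world ranking (lower first): Mendoza (148) before Pereira and Haddad (193).
Pereira and Haddad both have ranking points 7211 pts, so the next rule applies.
Among Pereira and Haddad, by date of most recent title (later first): Pereira (Jul 22, 2008) before Haddad (Sep 2, 2007).
Order: Romero, Johansson, Mendoza, Pereira, Haddad.

Johansson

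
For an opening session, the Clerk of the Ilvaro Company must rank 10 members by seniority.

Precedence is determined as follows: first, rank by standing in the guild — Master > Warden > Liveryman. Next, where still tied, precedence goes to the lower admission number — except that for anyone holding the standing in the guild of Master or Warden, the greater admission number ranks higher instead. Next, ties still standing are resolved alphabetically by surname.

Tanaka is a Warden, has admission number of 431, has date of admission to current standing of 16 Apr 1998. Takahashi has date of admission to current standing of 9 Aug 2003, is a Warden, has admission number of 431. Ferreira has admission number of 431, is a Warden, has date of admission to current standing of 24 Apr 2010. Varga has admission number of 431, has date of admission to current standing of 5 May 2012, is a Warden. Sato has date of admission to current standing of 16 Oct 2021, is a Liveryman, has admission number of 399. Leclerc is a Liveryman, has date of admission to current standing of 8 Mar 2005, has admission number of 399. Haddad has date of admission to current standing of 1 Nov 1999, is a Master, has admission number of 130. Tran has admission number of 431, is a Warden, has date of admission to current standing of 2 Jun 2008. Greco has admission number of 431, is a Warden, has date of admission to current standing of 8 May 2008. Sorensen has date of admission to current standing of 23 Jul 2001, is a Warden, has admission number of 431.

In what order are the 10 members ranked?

By standing in the guild: Haddad (Master); then Ferreira, Greco, Sorensen, Takahashi, Tanaka, Tran and Varga (Warden); then Leclerc and Sato (Liveryman).
Ferreira, Greco, Sorensen, Takahashi, Tanaka, Tran and Varga all have admission number 431, so the next rule applies.
Among Ferreira, Greco, Sorensen, Takahashi, Tanaka, Tran and Varga, alphabetically by surname: Ferreira before Greco before Sorensen before Takahashi before Tanaka before Tran before Varga.
Leclerc and Sato both have admission number 399, so the next rule applies.
Among Leclerc and Sato, alphabetically by surname: Leclerc before Sato.
Full order: Haddad, Ferreira, Greco, Sorensen, Takahashi, Tanaka, Tran, Varga, Leclerc, Sato.

Haddad, Ferreira, Greco, Sorensen, Takahashi, Tanaka, Tran, Varga, Leclerc, Sato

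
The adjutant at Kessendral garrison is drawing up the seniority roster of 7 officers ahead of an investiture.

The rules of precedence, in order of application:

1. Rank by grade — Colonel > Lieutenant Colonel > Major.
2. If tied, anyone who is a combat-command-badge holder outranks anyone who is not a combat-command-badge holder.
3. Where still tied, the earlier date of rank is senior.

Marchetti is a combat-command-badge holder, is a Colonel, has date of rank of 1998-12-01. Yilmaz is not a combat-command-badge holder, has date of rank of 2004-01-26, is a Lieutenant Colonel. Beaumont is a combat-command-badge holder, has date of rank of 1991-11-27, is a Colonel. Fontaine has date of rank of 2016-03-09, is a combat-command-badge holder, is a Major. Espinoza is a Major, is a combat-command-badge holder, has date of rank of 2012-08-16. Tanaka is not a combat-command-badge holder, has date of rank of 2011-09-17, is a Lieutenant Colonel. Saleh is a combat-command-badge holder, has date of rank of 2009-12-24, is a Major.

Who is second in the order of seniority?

Marchetti

By grade: Beaumont and Marchetti (Colonel); then Yilmaz and Tanaka (Lieutenant Colonel); then Saleh, Espinoza and Fontaine (Major).
Beaumont and Marchetti are each a combat-command-badge holder, so the next rule applies.
Among Beaumont and Marchetti, by date of rank (earlier first): Beaumont (1991-11-27) before Marchetti (1998-12-01).
Yilmaz and Tanaka are each not a combat-command-badge holder, so the next rule applies.
Among Yilmaz and Tanaka, by date of rank (earlier first): Yilmaz (2004-01-26) before Tanaka (2011-09-17).
Saleh, Espinoza and Fontaine are each a combat-command-badge holder, so the next rule applies.
Among Saleh, Espinoza and Fontaine, by date of rank (earlier first): Saleh (2009-12-24) before Espinoza (2012-08-16) before Fontaine (2016-03-09).
Order: Beaumont, Marchetti, Yilmaz, Tanaka, Saleh, Espinoza, Fontaine.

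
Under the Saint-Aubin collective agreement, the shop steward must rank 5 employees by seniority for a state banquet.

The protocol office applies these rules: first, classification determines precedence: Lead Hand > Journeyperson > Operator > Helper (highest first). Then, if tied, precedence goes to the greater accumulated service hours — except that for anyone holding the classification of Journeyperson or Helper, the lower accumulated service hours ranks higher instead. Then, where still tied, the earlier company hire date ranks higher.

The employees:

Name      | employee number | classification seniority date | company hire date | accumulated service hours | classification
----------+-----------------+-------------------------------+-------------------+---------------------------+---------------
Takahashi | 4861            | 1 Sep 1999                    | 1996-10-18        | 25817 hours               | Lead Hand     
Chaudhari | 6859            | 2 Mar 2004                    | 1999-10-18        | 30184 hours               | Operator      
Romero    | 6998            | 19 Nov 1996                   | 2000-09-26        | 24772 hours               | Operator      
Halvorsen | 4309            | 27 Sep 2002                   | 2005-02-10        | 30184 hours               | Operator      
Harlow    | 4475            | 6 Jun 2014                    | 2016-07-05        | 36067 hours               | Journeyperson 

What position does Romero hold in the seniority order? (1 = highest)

By classification: Takahashi (Lead Hand); then Harlow (Journeyperson); then Chaudhari, Halvorsen and Romero (Operator).
Among Chaudhari, Halvorsen and Romero, by accumulated service hours (higher first): Chaudhari and Halvorsen (30184 hours) before Romero (24772 hours).
Among Chaudhari and Halvorsen, by company hire date (earlier first): Chaudhari (1999-10-18) before Halvorsen (2005-02-10).
Order: Takahashi, Harlow, Chaudhari, Halvorsen, Romero. So position 5.

5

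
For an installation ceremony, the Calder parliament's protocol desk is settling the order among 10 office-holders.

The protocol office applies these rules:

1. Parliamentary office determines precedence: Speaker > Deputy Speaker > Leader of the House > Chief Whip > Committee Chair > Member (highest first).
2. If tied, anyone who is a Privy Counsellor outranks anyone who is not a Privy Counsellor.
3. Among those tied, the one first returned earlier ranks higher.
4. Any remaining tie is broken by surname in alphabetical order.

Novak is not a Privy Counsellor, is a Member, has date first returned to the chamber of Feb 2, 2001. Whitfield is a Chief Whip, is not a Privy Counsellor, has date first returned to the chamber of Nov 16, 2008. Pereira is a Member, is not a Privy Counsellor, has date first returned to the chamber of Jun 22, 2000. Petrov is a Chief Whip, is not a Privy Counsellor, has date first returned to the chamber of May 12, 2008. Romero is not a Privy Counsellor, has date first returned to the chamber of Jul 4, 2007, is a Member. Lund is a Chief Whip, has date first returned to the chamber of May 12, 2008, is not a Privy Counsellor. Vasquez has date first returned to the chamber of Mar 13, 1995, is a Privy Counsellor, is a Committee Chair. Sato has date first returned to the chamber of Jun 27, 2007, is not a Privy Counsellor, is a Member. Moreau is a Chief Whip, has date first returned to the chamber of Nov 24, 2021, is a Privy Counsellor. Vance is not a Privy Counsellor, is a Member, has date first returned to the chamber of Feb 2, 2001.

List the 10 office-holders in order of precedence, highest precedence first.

By parliamentary office: Moreau, Lund, Petrov and Whitfield (Chief Whip); then Vasquez (Committee Chair); then Pereira, Novak, Vance, Sato and Romero (Member).
Among Moreau, Lund, Petrov and Whitfield, a Privy Counsellor before not a Privy Counsellor: Moreau (a Privy Counsellor) before Lund, Petrov and Whitfield (not a Privy Counsellor).
Among Lund, Petrov and Whitfield, by date first returned to the chamber (earlier first): Lund and Petrov (May 12, 2008) before Whitfield (Nov 16, 2008).
Among Lund and Petrov, alphabetically by surname: Lund before Petrov.
Pereira, Novak, Vance, Sato and Romero are each not a Privy Counsellor, so the next rule applies.
Among Pereira, Novak, Vance, Sato and Romero, by date first returned to the chamber (earlier first): Pereira (Jun 22, 2000) before Novak and Vance (Feb 2, 2001) before Sato (Jun 27, 2007) before Romero (Jul 4, 2007).
Among Novak and Vance, alphabetically by surname: Novak before Vance.
Full order: Moreau, Lund, Petrov, Whitfield, Vasquez, Pereira, Novak, Vance, Sato, Romero.

Moreau, Lund, Petrov, Whitfield, Vasquez, Pereira, Novak, Vance, Sato, Romero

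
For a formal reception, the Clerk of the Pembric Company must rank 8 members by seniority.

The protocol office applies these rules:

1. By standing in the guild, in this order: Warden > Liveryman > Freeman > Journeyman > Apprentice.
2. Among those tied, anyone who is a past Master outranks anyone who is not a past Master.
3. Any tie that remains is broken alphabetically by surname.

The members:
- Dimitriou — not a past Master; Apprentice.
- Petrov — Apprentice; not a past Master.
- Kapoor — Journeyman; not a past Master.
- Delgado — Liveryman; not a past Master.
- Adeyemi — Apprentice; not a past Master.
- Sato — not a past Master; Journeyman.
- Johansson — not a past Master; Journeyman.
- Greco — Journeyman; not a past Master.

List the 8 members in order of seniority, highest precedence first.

Delgado, Greco, Johansson, Kapoor, Sato, Adeyemi, Dimitriou, Petrov

By standing in the guild: Delgado (Liveryman); then Greco, Johansson, Kapoor and Sato (Journeyman); then Adeyemi, Dimitriou and Petrov (Apprentice).
Greco, Johansson, Kapoor and Sato are each not a past Master, so the next rule applies.
Among Greco, Johansson, Kapoor and Sato, alphabetically by surname: Greco before Johansson before Kapoor before Sato.
Adeyemi, Dimitriou and Petrov are each not a past Master, so the next rule applies.
Among Adeyemi, Dimitriou and Petrov, alphabetically by surname: Adeyemi before Dimitriou before Petrov.
Full order: Delgado, Greco, Johansson, Kapoor, Sato, Adeyemi, Dimitriou, Petrov.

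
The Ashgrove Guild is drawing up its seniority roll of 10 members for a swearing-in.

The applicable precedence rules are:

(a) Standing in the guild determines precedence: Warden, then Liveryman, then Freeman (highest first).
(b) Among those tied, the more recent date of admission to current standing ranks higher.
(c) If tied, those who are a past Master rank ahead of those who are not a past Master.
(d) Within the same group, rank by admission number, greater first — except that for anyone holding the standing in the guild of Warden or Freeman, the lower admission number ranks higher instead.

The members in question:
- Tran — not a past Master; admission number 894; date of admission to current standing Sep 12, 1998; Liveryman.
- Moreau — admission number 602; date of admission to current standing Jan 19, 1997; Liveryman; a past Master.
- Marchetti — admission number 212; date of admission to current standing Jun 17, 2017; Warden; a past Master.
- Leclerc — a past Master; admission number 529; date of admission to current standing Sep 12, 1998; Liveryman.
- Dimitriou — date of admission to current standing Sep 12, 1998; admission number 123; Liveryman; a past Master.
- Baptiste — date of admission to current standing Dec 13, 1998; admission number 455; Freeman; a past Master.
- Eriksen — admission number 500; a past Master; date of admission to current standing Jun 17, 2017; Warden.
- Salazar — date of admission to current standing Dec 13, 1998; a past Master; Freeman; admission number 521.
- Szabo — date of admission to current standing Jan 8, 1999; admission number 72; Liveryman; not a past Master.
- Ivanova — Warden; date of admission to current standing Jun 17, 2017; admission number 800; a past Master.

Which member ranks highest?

Marchetti

By standing in the guild: Marchetti, Eriksen and Ivanova (Warden); then Szabo, Leclerc, Dimitriou, Tran and Moreau (Liveryman); then Baptiste and Salazar (Freeman).
Marchetti, Eriksen and Ivanova all have date of admission to current standing Jun 17, 2017, so the next rule applies.
Marchetti, Eriksen and Ivanova are each a past Master, so the next rule applies.
Among Marchetti, Eriksen and Ivanova, by admission number (lower first) (reversed rule for this group): Marchetti (212) before Eriksen (500) before Ivanova (800).
Among Szabo, Leclerc, Dimitriou, Tran and Moreau, by date of admission to current standing (later first): Szabo (Jan 8, 1999) before Leclerc, Dimitriou and Tran (Sep 12, 1998) before Moreau (Jan 19, 1997).
Among Leclerc, Dimitriou and Tran, a past Master before not a past Master: Leclerc and Dimitriou (a past Master) before Tran (not a past Master).
Among Leclerc and Dimitriou, by admission number (higher first): Leclerc (529) before Dimitriou (123).
Baptiste and Salazar both have date of admission to current standing Dec 13, 1998, so the next rule applies.
Baptiste and Salazar are each a past Master, so the next rule applies.
Among Baptiste and Salazar, by admission number (lower first) (reversed rule for this group): Baptiste (455) before Salazar (521).
Order: Marchetti, Eriksen, Ivanova, Szabo, Leclerc, Dimitriou, Tran, Moreau, Baptiste, Salazar.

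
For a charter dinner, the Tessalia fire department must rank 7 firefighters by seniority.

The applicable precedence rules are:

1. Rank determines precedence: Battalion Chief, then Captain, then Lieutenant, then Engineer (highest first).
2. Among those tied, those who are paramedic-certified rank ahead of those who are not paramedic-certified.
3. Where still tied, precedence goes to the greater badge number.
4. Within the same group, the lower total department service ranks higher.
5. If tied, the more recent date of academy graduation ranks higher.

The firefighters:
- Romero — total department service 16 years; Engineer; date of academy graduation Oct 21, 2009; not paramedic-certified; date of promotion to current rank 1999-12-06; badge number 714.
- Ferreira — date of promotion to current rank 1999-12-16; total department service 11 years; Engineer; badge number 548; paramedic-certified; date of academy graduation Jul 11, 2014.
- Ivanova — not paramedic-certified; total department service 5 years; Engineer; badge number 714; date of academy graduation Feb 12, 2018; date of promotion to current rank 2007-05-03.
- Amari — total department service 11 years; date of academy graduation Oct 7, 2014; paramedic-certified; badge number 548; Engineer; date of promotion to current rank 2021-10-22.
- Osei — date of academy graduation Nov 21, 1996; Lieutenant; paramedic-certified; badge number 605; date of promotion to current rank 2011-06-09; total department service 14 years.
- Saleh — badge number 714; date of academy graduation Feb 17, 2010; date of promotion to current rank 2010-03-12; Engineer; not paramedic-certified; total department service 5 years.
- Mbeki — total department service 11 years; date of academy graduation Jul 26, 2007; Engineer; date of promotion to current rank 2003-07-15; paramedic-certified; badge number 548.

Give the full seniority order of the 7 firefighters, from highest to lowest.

By rank: Osei (Lieutenant); then Amari, Ferreira, Mbeki, Ivanova, Saleh and Romero (Engineer).
Among Amari, Ferreira, Mbeki, Ivanova, Saleh and Romero, paramedic-certified before not paramedic-certified: Amari, Ferreira and Mbeki (paramedic-certified) before Ivanova, Saleh and Romero (not paramedic-certified).
Amari, Ferreira and Mbeki all have badge number 548, so the next rule applies.
Amari, Ferreira and Mbeki all have total department service 11 years, so the next rule applies.
Among Amari, Ferreira and Mbeki, by date of academy graduation (later first): Amari (Oct 7, 2014) before Ferreira (Jul 11, 2014) before Mbeki (Jul 26, 2007).
Ivanova, Saleh and Romero all have badge number 714, so the next rule applies.
Among Ivanova, Saleh and Romero, by total department service (lower first): Ivanova and Saleh (5 years) before Romero (16 years).
Among Ivanova and Saleh, by date of academy graduation (later first): Ivanova (Feb 12, 2018) before Saleh (Feb 17, 2010).
Full order: Osei, Amari, Ferreira, Mbeki, Ivanova, Saleh, Romero.

Osei, Amari, Ferreira, Mbeki, Ivanova, Saleh, Romero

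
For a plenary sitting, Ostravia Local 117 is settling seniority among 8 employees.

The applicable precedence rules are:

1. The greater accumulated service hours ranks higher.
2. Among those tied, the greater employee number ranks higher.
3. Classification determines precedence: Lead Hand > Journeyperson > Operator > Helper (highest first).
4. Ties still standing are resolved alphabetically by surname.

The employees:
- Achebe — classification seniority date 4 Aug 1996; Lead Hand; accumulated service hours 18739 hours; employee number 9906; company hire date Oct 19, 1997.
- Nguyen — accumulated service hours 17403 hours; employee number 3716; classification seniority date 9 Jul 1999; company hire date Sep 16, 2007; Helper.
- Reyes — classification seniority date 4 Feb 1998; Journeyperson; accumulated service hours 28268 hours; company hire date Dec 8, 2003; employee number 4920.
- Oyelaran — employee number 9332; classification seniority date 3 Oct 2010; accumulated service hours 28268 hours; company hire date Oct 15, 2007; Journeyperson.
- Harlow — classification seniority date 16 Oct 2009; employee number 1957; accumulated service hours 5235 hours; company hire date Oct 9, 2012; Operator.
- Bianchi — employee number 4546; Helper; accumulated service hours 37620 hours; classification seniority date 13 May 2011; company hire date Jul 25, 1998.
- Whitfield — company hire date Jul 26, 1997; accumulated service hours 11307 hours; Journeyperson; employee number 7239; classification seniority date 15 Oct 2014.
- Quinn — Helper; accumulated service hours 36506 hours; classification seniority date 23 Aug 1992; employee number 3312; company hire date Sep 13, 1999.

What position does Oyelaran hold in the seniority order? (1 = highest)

By accumulated service hours (higher first): Bianchi (37620 hours); then Quinn (36506 hours); then Oyelaran and Reyes (both 28268 hours); then Achebe (18739 hours); then Nguyen (17403 hours); then Whitfield (11307 hours); then Harlow (5235 hours).
Among Oyelaran and Reyes, by employee number (higher first): Oyelaran (9332) before Reyes (4920).
Order: Bianchi, Quinn, Oyelaran, Reyes, Achebe, Nguyen, Whitfield, Harlow. So position 3.

3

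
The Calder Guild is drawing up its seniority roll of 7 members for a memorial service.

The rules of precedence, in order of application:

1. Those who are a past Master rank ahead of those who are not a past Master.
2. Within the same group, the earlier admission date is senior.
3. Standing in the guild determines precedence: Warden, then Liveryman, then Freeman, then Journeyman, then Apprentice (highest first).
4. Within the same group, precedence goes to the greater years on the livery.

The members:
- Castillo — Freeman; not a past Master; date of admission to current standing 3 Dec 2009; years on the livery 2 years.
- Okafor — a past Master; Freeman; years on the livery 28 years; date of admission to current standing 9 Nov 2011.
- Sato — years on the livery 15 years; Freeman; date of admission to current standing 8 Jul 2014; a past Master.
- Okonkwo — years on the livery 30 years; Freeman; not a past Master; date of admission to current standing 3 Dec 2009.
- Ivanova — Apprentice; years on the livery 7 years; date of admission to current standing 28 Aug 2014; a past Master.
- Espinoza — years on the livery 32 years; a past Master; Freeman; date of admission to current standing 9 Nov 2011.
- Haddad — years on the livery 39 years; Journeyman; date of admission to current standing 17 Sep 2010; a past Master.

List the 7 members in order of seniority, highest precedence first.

Haddad, Espinoza, Okafor, Sato, Ivanova, Okonkwo, Castillo

By the first rule: Haddad, Espinoza, Okafor, Sato and Ivanova (each a past Master); then Okonkwo and Castillo (both not a past Master).
Among Haddad, Espinoza, Okafor, Sato and Ivanova, by date of admission to current standing (earlier first): Haddad (17 Sep 2010) before Espinoza and Okafor (9 Nov 2011) before Sato (8 Jul 2014) before Ivanova (28 Aug 2014).
Espinoza and Okafor are each Freeman, so the next rule applies.
Among Espinoza and Okafor, by years on the livery (higher first): Espinoza (32 years) before Okafor (28 years).
Okonkwo and Castillo both have date of admission to current standing 3 Dec 2009, so the next rule applies.
Okonkwo and Castillo are each Freeman, so the next rule applies.
Among Okonkwo and Castillo, by years on the livery (higher first): Okonkwo (30 years) before Castillo (2 years).
Full order: Haddad, Espinoza, Okafor, Sato, Ivanova, Okonkwo, Castillo.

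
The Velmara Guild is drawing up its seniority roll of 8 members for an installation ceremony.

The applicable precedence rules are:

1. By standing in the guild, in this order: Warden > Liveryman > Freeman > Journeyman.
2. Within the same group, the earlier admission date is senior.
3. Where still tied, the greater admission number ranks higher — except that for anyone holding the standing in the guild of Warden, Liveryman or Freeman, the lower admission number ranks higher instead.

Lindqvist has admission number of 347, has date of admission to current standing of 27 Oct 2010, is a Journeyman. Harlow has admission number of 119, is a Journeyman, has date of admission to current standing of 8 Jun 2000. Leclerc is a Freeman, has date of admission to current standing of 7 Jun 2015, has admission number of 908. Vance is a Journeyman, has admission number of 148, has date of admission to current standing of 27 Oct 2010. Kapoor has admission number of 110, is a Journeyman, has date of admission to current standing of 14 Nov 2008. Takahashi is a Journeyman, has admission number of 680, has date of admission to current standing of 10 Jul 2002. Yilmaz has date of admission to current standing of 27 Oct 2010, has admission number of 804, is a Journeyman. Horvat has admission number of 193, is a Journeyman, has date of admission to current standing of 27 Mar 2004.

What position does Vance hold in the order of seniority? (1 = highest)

By standing in the guild: Leclerc (Freeman); then Harlow, Takahashi, Horvat, Kapoor, Yilmaz, Lindqvist and Vance (Journeyman).
Among Harlow, Takahashi, Horvat, Kapoor, Yilmaz, Lindqvist and Vance, by date of admission to current standing (earlier first): Harlow (8 Jun 2000) before Takahashi (10 Jul 2002) before Horvat (27 Mar 2004) before Kapoor (14 Nov 2008) before Yilmaz, Lindqvist and Vance (27 Oct 2010).
Among Yilmaz, Lindqvist and Vance, by admission number (higher first): Yilmaz (804) before Lindqvist (347) before Vance (148).
Order: Leclerc, Harlow, Takahashi, Horvat, Kapoor, Yilmaz, Lindqvist, Vance. So position 8.

8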